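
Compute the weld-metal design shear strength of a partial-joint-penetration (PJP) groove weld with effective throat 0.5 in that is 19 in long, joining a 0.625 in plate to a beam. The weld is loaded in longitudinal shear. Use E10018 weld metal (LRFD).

φR_n ≈ 428 kips

E100XX → F_EXX = 100 ksi.
Effective throat (given) t_e = 0.5 in.
A_we = 0.5 × 19 = 9.5 in².
F_nw = 0.6 F_EXX = 60 ksi.
φR_n = 0.75 × 60 × 9.5 = 427.5 kips.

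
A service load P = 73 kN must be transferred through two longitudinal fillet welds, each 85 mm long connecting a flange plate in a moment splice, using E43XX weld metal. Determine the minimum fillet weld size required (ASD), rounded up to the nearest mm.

w = 5 mm

E43XX → F_EXX = 430 MPa.
Total weld length L = 170 mm.
Required throat t_e = P × Ω / (0.6 F_EXX × L) = 73 × 2.0 / (0.6 × 430 × 170 × 10⁻³) = 3.329 mm.
Required leg w = t_e / 0.707 = 4.708 mm → use 5 mm.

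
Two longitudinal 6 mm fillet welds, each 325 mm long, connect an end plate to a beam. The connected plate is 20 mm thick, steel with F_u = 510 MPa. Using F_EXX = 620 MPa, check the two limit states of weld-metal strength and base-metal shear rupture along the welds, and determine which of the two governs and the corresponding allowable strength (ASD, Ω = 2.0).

R_n/Ω ≈ 513 kN (weld metal governs)

t_e = 0.707 × 6 = 4.242 mm; L = 650 mm.
Weld metal: R_n/Ω = (1/2.0) × 0.6 × 620 × 4.242 × 650 × 10⁻³ = 512.9 kN.
Base metal (shear rupture): R_n/Ω = (1/2.0) × 0.6 × 510 × 20 × 650 × 10⁻³ = 1989 kN.
Governing: weld metal.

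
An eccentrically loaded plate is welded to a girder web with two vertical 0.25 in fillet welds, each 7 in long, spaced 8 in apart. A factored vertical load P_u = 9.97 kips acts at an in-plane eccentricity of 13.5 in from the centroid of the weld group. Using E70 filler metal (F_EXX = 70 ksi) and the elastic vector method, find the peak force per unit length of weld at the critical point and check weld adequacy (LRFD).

f_max ≈ 3.12 kip/in; adequate

Total weld length L_w = 14 in. Treat welds as unit-width lines.
Polar moment about centroid: J = 2[d³/12 + d(b/2)²] = 2[7³/12 + 7×4²] = 281.2 in³.
Direct shear f_v = P/L_w = 9.97 / 14 = 0.7121 kip/in (vertical).
Torsion M = P·e = 9.97 × 13.5 = 134.59 kip·in.
Critical point at (x, y) = (4, 3.5) from centroid. f_tx = M·y/J = 1.675 kip/in; f_ty = M·x/J = 1.915 kip/in.
Resultant f_max = √[f_tx² + (f_v + f_ty)²] = √[1.675² + (0.7121 + 1.915)²] = 3.116 kip/in.
Capacity per unit length: φr_n = 0.75 × 0.6 × 70 × (0.707 × 0.25) = 5.568 kip/in.
3.116 ≤ 5.568 → adequate.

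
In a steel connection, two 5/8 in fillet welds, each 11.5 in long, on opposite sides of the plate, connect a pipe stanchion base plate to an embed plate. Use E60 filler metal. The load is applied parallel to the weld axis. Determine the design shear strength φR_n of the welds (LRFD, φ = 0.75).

E60XX → F_EXX = 60 ksi.
Effective throat t_e = 0.707 × 0.625 = 0.4419 in.
Total length L = 23 in; A_we = 0.4419 × 23 = 10.16 in².
F_nw = 0.6 F_EXX = 0.6 × 60 = 36 ksi.
φR_n = 0.75 × 36 × 10.16 = 274.4 kips.

φR_n ≈ 274 kips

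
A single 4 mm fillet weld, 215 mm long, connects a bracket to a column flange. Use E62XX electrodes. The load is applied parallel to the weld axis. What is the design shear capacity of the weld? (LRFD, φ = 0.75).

E62XX → F_EXX = 620 MPa.
Effective throat t_e = 0.707 × 4 = 2.828 mm.
Total length L = 215 mm; A_we = 2.828 × 215 = 608 mm².
F_nw = 0.6 F_EXX = 0.6 × 620 = 372 MPa.
φR_n = 0.75 × 372 × 608 × 10⁻³ = 169.6 kN.

φR_n ≈ 170 kN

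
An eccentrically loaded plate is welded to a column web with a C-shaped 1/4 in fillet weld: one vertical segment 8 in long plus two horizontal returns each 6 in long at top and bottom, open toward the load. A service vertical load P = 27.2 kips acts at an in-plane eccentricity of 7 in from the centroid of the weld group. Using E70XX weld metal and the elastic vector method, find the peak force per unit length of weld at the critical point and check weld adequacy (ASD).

f_max ≈ 4.6 kip/in; NOT adequate

E70XX → F_EXX = 70 ksi.
Total weld length L_w = 20 in. Treat welds as unit-width lines.
Centroid: x̄ = 2×6×3 / 20 = 1.8 in from the vertical weld.
Polar moment about centroid: J = I_x + I_y = [8³/12 + 2×6×4²] + [8×1.8² + 2(6³/12 + 6×1.2²)] = 313.9 in³.
Direct shear f_v = P/L_w = 27.2 / 20 = 1.36 kip/in (vertical).
Torsion M = P·e = 27.2 × 7 = 190.4 kip·in.
Critical point at (x, y) = (4.2, 4) from centroid. f_tx = M·y/J = 2.427 kip/in; f_ty = M·x/J = 2.548 kip/in.
Resultant f_max = √[f_tx² + (f_v + f_ty)²] = √[2.427² + (1.36 + 2.548)²] = 4.6 kip/in.
Capacity per unit length: r_n/Ω = (1/2.0) × 0.6 × 70 × (0.707 × 0.25) = 3.712 kip/in.
4.6 > 3.712 → NOT adequate.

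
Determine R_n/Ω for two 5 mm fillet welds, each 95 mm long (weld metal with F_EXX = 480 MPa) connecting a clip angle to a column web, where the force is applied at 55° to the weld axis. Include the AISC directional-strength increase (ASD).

t_e = 0.707 × 5 = 3.535 mm; A_we = 3.535 × 190 = 671.6 mm².
Directional factor: 1.0 + 0.5 sin^1.5(55°) = 1.371.
F_nw = 0.6 × 480 × 1.371 = 394.8 MPa.
R_n/Ω = (394.8 × 671.6) / 2.0 × 10⁻³ = 132.6 kN.

R_n/Ω ≈ 133 kN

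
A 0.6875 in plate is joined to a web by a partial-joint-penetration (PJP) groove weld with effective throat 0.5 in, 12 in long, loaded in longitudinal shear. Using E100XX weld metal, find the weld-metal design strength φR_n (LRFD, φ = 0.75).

φR_n ≈ 270 kip

E100XX → F_EXX = 100 ksi.
Effective throat (given) t_e = 0.5 in.
A_we = 0.5 × 12 = 6 in².
F_nw = 0.6 F_EXX = 60 ksi.
φR_n = 0.75 × 60 × 6 = 270 kip.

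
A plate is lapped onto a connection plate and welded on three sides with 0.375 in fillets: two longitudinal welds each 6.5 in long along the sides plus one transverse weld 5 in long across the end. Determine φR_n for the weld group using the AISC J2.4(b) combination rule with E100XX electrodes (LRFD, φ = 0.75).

φR_n ≈ 221 kips

E100XX → F_EXX = 100 ksi.
t_e = 0.707 × 0.375 = 0.2651 in.
R_nwl = 0.6 × 100 × 0.2651 × 13 = 206.8 kips (longitudinal, 2 welds).
R_nwt = 0.6 × 100 × 0.2651 × 5 = 79.54 kips (transverse, base value).
(i) R_nwl + R_nwt = 286.3 kips; (ii) 0.85 R_nwl + 1.5 R_nwt = 295.1 kips.
R_n = max = 295.1 kips [governs: (ii)]; φR_n = 221.3 kips.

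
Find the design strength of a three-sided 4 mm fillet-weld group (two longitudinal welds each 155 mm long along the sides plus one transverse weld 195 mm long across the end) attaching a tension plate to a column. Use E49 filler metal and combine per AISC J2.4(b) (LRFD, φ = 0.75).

φR_n ≈ 347 kN

E49XX → F_EXX = 490 MPa.
t_e = 0.707 × 4 = 2.828 mm.
R_nwl = 0.6 × 490 × 2.828 × 310 × 10⁻³ = 257.7 kN (longitudinal, 2 welds).
R_nwt = 0.6 × 490 × 2.828 × 195 × 10⁻³ = 162.1 kN (transverse, base value).
(i) R_nwl + R_nwt = 419.9 kN; (ii) 0.85 R_nwl + 1.5 R_nwt = 462.3 kN.
R_n = max = 462.3 kN [governs: (ii)]; φR_n = 346.7 kN.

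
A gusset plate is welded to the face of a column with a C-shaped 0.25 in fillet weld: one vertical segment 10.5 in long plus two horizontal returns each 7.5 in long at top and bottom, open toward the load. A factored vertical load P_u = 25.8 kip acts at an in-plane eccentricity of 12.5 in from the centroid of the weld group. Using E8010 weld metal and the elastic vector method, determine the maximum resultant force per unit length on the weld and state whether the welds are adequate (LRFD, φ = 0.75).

f_max ≈ 4.38 kip/in; adequate

E80XX → F_EXX = 80 ksi.
Total weld length L_w = 25.5 in. Treat welds as unit-width lines.
Centroid: x̄ = 2×7.5×3.75 / 25.5 = 2.206 in from the vertical weld.
Polar moment about centroid: J = I_x + I_y = [10.5³/12 + 2×7.5×5.25²] + [10.5×2.206² + 2(7.5³/12 + 7.5×1.544²)] = 667.1 in³.
Direct shear f_v = P/L_w = 25.8 / 25.5 = 1.012 kip/in (vertical).
Torsion M = P·e = 25.8 × 12.5 = 322.5 kip·in.
Critical point at (x, y) = (5.294, 5.25) from centroid. f_tx = M·y/J = 2.538 kip/in; f_ty = M·x/J = 2.559 kip/in.
Resultant f_max = √[f_tx² + (f_v + f_ty)²] = √[2.538² + (1.012 + 2.559)²] = 4.381 kip/in.
Capacity per unit length: φr_n = 0.75 × 0.6 × 80 × (0.707 × 0.25) = 6.363 kip/in.
4.381 ≤ 6.363 → adequate.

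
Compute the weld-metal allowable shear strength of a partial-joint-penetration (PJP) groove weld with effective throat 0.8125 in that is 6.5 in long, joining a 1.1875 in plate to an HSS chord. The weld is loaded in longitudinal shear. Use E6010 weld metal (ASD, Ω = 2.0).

E60XX → F_EXX = 60 ksi.
Effective throat (given) t_e = 0.8125 in.
A_we = 0.8125 × 6.5 = 5.281 in².
F_nw = 0.6 F_EXX = 36 ksi.
R_n/Ω = (36 × 5.281) / 2.0 = 95.06 kip.

R_n/Ω ≈ 95.1 kip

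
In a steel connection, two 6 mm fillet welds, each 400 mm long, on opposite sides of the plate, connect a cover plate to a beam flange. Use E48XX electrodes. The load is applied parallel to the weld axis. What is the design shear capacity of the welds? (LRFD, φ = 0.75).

φR_n ≈ 733 kN

E48XX → F_EXX = 480 MPa.
Effective throat t_e = 0.707 × 6 = 4.242 mm.
Total length L = 800 mm; A_we = 4.242 × 800 = 3394 mm².
F_nw = 0.6 F_EXX = 0.6 × 480 = 288 MPa.
φR_n = 0.75 × 288 × 3394 × 10⁻³ = 733 kN.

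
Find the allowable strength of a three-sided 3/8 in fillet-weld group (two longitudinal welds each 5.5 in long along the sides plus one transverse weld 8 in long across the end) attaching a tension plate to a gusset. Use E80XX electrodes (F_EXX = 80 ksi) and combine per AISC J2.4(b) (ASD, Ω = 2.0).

t_e = 0.707 × 0.375 = 0.2651 in.
R_nwl = 0.6 × 80 × 0.2651 × 11 = 140 kip (longitudinal, 2 welds).
R_nwt = 0.6 × 80 × 0.2651 × 8 = 101.8 kip (transverse, base value).
(i) R_nwl + R_nwt = 241.8 kip; (ii) 0.85 R_nwl + 1.5 R_nwt = 271.7 kip.
R_n = max = 271.7 kip [governs: (ii)]; R_n/Ω = 135.9 kip.

R_n/Ω ≈ 136 kip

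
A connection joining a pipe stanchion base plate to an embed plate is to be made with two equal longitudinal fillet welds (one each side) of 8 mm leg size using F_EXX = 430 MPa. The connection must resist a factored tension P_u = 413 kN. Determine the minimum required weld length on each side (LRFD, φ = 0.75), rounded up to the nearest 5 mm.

Throat t_e = 0.707 × 8 = 5.656 mm.
φr_n = 0.75 × 0.6 × 430 × 5.656 × 10⁻³ = 1.094 kN/mm.
L_req = P_u / φr_n = 413 / 1.094 = 377.4 mm total.
Per side: 377.4 / 2 = 188.7 mm.
Round up → use L = 190 mm on each side.

L = 190 mm on each side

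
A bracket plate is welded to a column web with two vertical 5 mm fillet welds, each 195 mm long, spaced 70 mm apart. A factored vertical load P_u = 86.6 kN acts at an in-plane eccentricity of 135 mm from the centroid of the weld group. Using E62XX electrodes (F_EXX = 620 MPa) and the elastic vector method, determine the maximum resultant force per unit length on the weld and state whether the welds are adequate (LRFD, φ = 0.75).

Total weld length L_w = 390 mm. Treat welds as unit-width lines.
Polar moment about centroid: J = 2[d³/12 + d(b/2)²] = 2[195³/12 + 195×35²] = 1714000 mm³.
Direct shear f_v = P/L_w = 86.6×10³ / 390 = 222.1 N/mm (vertical).
Torsion M = P·e = 86.6×10³ × 135 = 11691000 N·mm.
Critical point at (x, y) = (35, 97.5) from centroid. f_tx = M·y/J = 665.2 N/mm; f_ty = M·x/J = 238.8 N/mm.
Resultant f_max = √[f_tx² + (f_v + f_ty)²] = √[665.2² + (222.1 + 238.8)²] = 809.2 N/mm.
Capacity per unit length: φr_n = 0.75 × 0.6 × 620 × (0.707 × 5) = 986.3 N/mm.
809.2 ≤ 986.3 → adequate.

f_max ≈ 809 N/mm; adequate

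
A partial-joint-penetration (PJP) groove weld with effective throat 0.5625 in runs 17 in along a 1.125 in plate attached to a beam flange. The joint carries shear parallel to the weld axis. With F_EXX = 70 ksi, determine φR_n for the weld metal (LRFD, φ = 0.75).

Effective throat (given) t_e = 0.5625 in.
A_we = 0.5625 × 17 = 9.562 in².
F_nw = 0.6 F_EXX = 42 ksi.
φR_n = 0.75 × 42 × 9.562 = 301.2 kips.

φR_n ≈ 301 kips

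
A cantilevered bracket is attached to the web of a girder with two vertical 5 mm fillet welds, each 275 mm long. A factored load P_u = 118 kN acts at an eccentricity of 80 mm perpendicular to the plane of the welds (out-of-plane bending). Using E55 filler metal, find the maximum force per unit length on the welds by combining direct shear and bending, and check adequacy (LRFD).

E55XX → F_EXX = 550 MPa.
L_w = 2 × 275 = 550 mm; section modulus (unit throat) S = 2 × L²/6 = 25210 mm².
Direct shear f_v = P/L_w = 118×10³/550 = 214.5 N/mm.
Moment M = P × e = 118×10³ × 80 = 9440000 N·mm; bending f_b = M/S = 374.5 N/mm.
f_max = √(f_v² + f_b²) = √(214.5² + 374.5²) = 431.6 N/mm.
φr_n = 0.75 × 0.6 × 550 × (0.707 × 5) = 874.9 N/mm → adequate.

f_max ≈ 432 N/mm; adequate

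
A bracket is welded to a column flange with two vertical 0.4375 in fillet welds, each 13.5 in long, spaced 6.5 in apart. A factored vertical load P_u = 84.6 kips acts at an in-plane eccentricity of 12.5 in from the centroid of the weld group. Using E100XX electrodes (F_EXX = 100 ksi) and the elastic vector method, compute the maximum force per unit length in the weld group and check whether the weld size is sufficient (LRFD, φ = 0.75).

Total weld length L_w = 27 in. Treat welds as unit-width lines.
Polar moment about centroid: J = 2[d³/12 + d(b/2)²] = 2[13.5³/12 + 13.5×3.25²] = 695.2 in³.
Direct shear f_v = P/L_w = 84.6 / 27 = 3.133 kip/in (vertical).
Torsion M = P·e = 84.6 × 12.5 = 1057.5 kip·in.
Critical point at (x, y) = (3.25, 6.75) from centroid. f_tx = M·y/J = 10.27 kip/in; f_ty = M·x/J = 4.943 kip/in.
Resultant f_max = √[f_tx² + (f_v + f_ty)²] = √[10.27² + (3.133 + 4.943)²] = 13.06 kip/in.
Capacity per unit length: φr_n = 0.75 × 0.6 × 100 × (0.707 × 0.4375) = 13.92 kip/in.
13.06 ≤ 13.92 → adequate.

f_max ≈ 13.1 kip/in; adequate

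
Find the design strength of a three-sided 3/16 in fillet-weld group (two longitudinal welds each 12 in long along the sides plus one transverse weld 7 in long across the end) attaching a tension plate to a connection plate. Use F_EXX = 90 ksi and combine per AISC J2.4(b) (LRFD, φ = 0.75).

φR_n ≈ 166 kips

t_e = 0.707 × 0.1875 = 0.1326 in.
R_nwl = 0.6 × 90 × 0.1326 × 24 = 171.8 kips (longitudinal, 2 welds).
R_nwt = 0.6 × 90 × 0.1326 × 7 = 50.11 kips (transverse, base value).
(i) R_nwl + R_nwt = 221.9 kips; (ii) 0.85 R_nwl + 1.5 R_nwt = 221.2 kips.
R_n = max = 221.9 kips [governs: (i)]; φR_n = 166.4 kips.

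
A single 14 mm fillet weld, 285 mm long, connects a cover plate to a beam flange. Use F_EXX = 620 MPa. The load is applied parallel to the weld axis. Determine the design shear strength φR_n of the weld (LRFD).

φR_n ≈ 787 kN

Effective throat t_e = 0.707 × 14 = 9.898 mm.
Total length L = 285 mm; A_we = 9.898 × 285 = 2821 mm².
F_nw = 0.6 F_EXX = 0.6 × 620 = 372 MPa.
φR_n = 0.75 × 372 × 2821 × 10⁻³ = 787 kN.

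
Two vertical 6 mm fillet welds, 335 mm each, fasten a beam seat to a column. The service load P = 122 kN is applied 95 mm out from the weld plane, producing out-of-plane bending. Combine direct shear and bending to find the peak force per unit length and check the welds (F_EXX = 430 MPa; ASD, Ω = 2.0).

f_max ≈ 359 N/mm; adequate

L_w = 2 × 335 = 670 mm; section modulus (unit throat) S = 2 × L²/6 = 37410 mm².
Direct shear f_v = P/L_w = 122×10³/670 = 182.1 N/mm.
Moment M = P × e = 122×10³ × 95 = 11590000 N·mm; bending f_b = M/S = 309.8 N/mm.
f_max = √(f_v² + f_b²) = √(182.1² + 309.8²) = 359.4 N/mm.
r_n/Ω = (1/2.0) × 0.6 × 430 × (0.707 × 6) = 547.2 N/mm → adequate.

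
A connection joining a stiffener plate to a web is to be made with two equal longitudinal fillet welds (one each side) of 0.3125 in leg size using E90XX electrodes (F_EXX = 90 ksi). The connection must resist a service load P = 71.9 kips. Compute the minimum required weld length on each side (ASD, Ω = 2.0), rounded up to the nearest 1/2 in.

Throat t_e = 0.707 × 0.3125 = 0.2209 in.
r_n/Ω = (0.6 × 90 × 0.2209) / 2.0 = 5.965 kip/in.
L_req = P / (r_n/Ω) = 71.9 / 5.965 = 12.05 in total.
Per side: 12.05 / 2 = 6.027 in.
Round up → use L = 6.5 in on each side.

L = 6.5 in on each side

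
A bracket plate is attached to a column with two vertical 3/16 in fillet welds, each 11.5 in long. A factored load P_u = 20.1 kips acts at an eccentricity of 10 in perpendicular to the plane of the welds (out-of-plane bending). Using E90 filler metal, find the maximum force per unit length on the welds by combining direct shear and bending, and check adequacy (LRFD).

f_max ≈ 4.64 kip/in; adequate

E90XX → F_EXX = 90 ksi.
L_w = 2 × 11.5 = 23 in; section modulus (unit throat) S = 2 × L²/6 = 44.08 in².
Direct shear f_v = P/L_w = 20.1/23 = 0.8739 kip/in.
Moment M = P × e = 20.1 × 10 = 201 kip·in; bending f_b = M/S = 4.56 kip/in.
f_max = √(f_v² + f_b²) = √(0.8739² + 4.56²) = 4.643 kip/in.
φr_n = 0.75 × 0.6 × 90 × (0.707 × 0.1875) = 5.369 kip/in → adequate.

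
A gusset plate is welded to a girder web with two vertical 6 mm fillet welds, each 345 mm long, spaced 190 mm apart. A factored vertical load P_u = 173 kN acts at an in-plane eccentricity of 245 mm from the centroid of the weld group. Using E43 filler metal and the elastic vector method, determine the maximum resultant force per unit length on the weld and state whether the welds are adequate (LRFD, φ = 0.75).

f_max ≈ 791 N/mm; adequate

E43XX → F_EXX = 430 MPa.
Total weld length L_w = 690 mm. Treat welds as unit-width lines.
Polar moment about centroid: J = 2[d³/12 + d(b/2)²] = 2[345³/12 + 345×95²] = 13070000 mm³.
Direct shear f_v = P/L_w = 173×10³ / 690 = 250.7 N/mm (vertical).
Torsion M = P·e = 173×10³ × 245 = 42385000 N·mm.
Critical point at (x, y) = (95, 172.5) from centroid. f_tx = M·y/J = 559.4 N/mm; f_ty = M·x/J = 308 N/mm.
Resultant f_max = √[f_tx² + (f_v + f_ty)²] = √[559.4² + (250.7 + 308)²] = 790.6 N/mm.
Capacity per unit length: φr_n = 0.75 × 0.6 × 430 × (0.707 × 6) = 820.8 N/mm.
790.6 ≤ 820.8 → adequate.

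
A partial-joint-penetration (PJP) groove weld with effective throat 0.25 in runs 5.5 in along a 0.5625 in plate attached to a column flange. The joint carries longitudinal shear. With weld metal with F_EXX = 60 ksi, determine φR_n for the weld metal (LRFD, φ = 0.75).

φR_n ≈ 37.1 kip

Effective throat (given) t_e = 0.25 in.
A_we = 0.25 × 5.5 = 1.375 in².
F_nw = 0.6 F_EXX = 36 ksi.
φR_n = 0.75 × 36 × 1.375 = 37.12 kip.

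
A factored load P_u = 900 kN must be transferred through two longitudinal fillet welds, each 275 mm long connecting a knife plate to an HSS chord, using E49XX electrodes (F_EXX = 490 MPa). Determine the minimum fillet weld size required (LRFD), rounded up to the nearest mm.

w = 11 mm

Total weld length L = 550 mm.
Required throat t_e = P_u / (φ × 0.6 F_EXX × L) = 900 / (0.75 × 0.6 × 490 × 550 × 10⁻³) = 7.421 mm.
Required leg w = t_e / 0.707 = 10.5 mm → use 11 mm.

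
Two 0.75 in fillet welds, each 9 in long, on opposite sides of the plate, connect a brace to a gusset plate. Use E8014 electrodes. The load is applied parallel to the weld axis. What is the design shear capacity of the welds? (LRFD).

φR_n ≈ 344 kip

E80XX → F_EXX = 80 ksi.
Effective throat t_e = 0.707 × 0.75 = 0.5302 in.
Total length L = 18 in; A_we = 0.5302 × 18 = 9.544 in².
F_nw = 0.6 F_EXX = 0.6 × 80 = 48 ksi.
φR_n = 0.75 × 48 × 9.544 = 343.6 kip.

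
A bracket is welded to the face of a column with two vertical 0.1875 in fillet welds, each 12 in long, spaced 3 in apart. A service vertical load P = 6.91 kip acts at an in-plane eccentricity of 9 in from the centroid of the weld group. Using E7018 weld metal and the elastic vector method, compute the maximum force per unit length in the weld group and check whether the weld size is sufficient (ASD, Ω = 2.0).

f_max ≈ 1.23 kip/in; adequate

E70XX → F_EXX = 70 ksi.
Total weld length L_w = 24 in. Treat welds as unit-width lines.
Polar moment about centroid: J = 2[d³/12 + d(b/2)²] = 2[12³/12 + 12×1.5²] = 342 in³.
Direct shear f_v = P/L_w = 6.91 / 24 = 0.2879 kip/in (vertical).
Torsion M = P·e = 6.91 × 9 = 62.19 kip·in.
Critical point at (x, y) = (1.5, 6) from centroid. f_tx = M·y/J = 1.091 kip/in; f_ty = M·x/J = 0.2728 kip/in.
Resultant f_max = √[f_tx² + (f_v + f_ty)²] = √[1.091² + (0.2879 + 0.2728)²] = 1.227 kip/in.
Capacity per unit length: r_n/Ω = (1/2.0) × 0.6 × 70 × (0.707 × 0.1875) = 2.784 kip/in.
1.227 ≤ 2.784 → adequate.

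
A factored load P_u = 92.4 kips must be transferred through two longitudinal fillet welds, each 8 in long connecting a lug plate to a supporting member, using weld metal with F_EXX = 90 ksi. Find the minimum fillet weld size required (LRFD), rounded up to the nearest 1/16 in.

Total weld length L = 16 in.
Required throat t_e = P_u / (φ × 0.6 F_EXX × L) = 92.4 / (0.75 × 0.6 × 90 × 16) = 0.1426 in.
Required leg w = t_e / 0.707 = 0.2017 in → use 1/4 in.

w = 1/4 in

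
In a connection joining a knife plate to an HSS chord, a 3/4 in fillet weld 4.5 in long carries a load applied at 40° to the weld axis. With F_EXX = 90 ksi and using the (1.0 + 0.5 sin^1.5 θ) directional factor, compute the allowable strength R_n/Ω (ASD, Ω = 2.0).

t_e = 0.707 × 0.75 = 0.5302 in; A_we = 0.5302 × 4.5 = 2.386 in².
Directional factor: 1.0 + 0.5 sin^1.5(40°) = 1.258.
F_nw = 0.6 × 90 × 1.258 = 67.91 ksi.
R_n/Ω = (67.91 × 2.386) / 2.0 = 81.03 kips.

R_n/Ω ≈ 81 kips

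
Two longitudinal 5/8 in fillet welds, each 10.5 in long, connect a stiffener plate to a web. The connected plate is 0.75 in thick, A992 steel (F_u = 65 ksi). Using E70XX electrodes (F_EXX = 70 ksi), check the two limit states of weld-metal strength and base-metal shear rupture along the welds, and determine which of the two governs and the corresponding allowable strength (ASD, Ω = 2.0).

t_e = 0.707 × 0.625 = 0.4419 in; L = 21 in.
Weld metal: R_n/Ω = (1/2.0) × 0.6 × 70 × 0.4419 × 21 = 194.9 kips.
Base metal (shear rupture): R_n/Ω = (1/2.0) × 0.6 × 65 × 0.75 × 21 = 307.1 kips.
Governing: weld metal.

R_n/Ω ≈ 195 kips (weld metal governs)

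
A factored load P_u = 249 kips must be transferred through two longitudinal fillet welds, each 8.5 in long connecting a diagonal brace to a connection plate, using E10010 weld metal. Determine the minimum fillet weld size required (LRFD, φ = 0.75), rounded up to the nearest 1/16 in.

E100XX → F_EXX = 100 ksi.
Total weld length L = 17 in.
Required throat t_e = P_u / (φ × 0.6 F_EXX × L) = 249 / (0.75 × 0.6 × 100 × 17) = 0.3255 in.
Required leg w = t_e / 0.707 = 0.4604 in → use 1/2 in.

w = 1/2 in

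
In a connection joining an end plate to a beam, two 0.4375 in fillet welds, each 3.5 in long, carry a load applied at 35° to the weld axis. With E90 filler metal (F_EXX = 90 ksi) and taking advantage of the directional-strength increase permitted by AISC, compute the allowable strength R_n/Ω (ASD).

R_n/Ω ≈ 71.2 kip

t_e = 0.707 × 0.4375 = 0.3093 in; A_we = 0.3093 × 7 = 2.165 in².
Directional factor: 1.0 + 0.5 sin^1.5(35°) = 1.217.
F_nw = 0.6 × 90 × 1.217 = 65.73 ksi.
R_n/Ω = (65.73 × 2.165) / 2.0 = 71.16 kip.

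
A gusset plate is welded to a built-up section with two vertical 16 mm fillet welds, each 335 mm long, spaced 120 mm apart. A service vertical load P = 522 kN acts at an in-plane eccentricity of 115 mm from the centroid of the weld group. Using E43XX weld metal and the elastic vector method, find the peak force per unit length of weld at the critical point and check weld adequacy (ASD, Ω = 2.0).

f_max ≈ 1660 N/mm; NOT adequate

E43XX → F_EXX = 430 MPa.
Total weld length L_w = 670 mm. Treat welds as unit-width lines.
Polar moment about centroid: J = 2[d³/12 + d(b/2)²] = 2[335³/12 + 335×60²] = 8678000 mm³.
Direct shear f_v = P/L_w = 522×10³ / 670 = 779.1 N/mm (vertical).
Torsion M = P·e = 522×10³ × 115 = 60030000 N·mm.
Critical point at (x, y) = (60, 167.5) from centroid. f_tx = M·y/J = 1159 N/mm; f_ty = M·x/J = 415.1 N/mm.
Resultant f_max = √[f_tx² + (f_v + f_ty)²] = √[1159² + (779.1 + 415.1)²] = 1664 N/mm.
Capacity per unit length: r_n/Ω = (1/2.0) × 0.6 × 430 × (0.707 × 16) = 1459 N/mm.
1664 > 1459 → NOT adequate.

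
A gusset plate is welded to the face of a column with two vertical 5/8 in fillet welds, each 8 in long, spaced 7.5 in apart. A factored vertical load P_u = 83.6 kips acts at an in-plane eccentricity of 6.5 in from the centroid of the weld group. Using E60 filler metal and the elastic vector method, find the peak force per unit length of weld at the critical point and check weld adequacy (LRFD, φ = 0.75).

f_max ≈ 13.7 kip/in; NOT adequate

E60XX → F_EXX = 60 ksi.
Total weld length L_w = 16 in. Treat welds as unit-width lines.
Polar moment about centroid: J = 2[d³/12 + d(b/2)²] = 2[8³/12 + 8×3.75²] = 310.3 in³.
Direct shear f_v = P/L_w = 83.6 / 16 = 5.225 kip/in (vertical).
Torsion M = P·e = 83.6 × 6.5 = 543.4 kip·in.
Critical point at (x, y) = (3.75, 4) from centroid. f_tx = M·y/J = 7.004 kip/in; f_ty = M·x/J = 6.566 kip/in.
Resultant f_max = √[f_tx² + (f_v + f_ty)²] = √[7.004² + (5.225 + 6.566)²] = 13.71 kip/in.
Capacity per unit length: φr_n = 0.75 × 0.6 × 60 × (0.707 × 0.625) = 11.93 kip/in.
13.71 > 11.93 → NOT adequate.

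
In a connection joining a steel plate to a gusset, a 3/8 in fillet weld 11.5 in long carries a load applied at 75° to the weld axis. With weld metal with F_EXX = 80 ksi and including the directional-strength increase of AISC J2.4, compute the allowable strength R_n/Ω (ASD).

t_e = 0.707 × 0.375 = 0.2651 in; A_we = 0.2651 × 11.5 = 3.049 in².
Directional factor: 1.0 + 0.5 sin^1.5(75°) = 1.475.
F_nw = 0.6 × 80 × 1.475 = 70.78 ksi.
R_n/Ω = (70.78 × 3.049) / 2.0 = 107.9 kip.

R_n/Ω ≈ 108 kip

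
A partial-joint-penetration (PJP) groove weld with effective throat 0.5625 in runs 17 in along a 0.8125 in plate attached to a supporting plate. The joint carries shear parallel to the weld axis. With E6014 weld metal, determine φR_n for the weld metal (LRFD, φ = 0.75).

φR_n ≈ 258 kips

E60XX → F_EXX = 60 ksi.
Effective throat (given) t_e = 0.5625 in.
A_we = 0.5625 × 17 = 9.562 in².
F_nw = 0.6 F_EXX = 36 ksi.
φR_n = 0.75 × 36 × 9.562 = 258.2 kips.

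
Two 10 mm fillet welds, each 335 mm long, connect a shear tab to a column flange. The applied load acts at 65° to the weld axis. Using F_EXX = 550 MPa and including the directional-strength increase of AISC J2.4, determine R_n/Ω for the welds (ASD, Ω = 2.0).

t_e = 0.707 × 10 = 7.07 mm; A_we = 7.07 × 670 = 4737 mm².
Directional factor: 1.0 + 0.5 sin^1.5(65°) = 1.431.
F_nw = 0.6 × 550 × 1.431 = 472.4 MPa.
R_n/Ω = (472.4 × 4737) / 2.0 × 10⁻³ = 1119 kN.

R_n/Ω ≈ 1120 kN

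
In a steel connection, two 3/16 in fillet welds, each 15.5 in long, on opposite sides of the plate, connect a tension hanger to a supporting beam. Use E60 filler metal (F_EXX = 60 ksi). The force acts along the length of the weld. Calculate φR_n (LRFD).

Effective throat t_e = 0.707 × 0.1875 = 0.1326 in.
Total length L = 31 in; A_we = 0.1326 × 31 = 4.109 in².
F_nw = 0.6 F_EXX = 0.6 × 60 = 36 ksi.
φR_n = 0.75 × 36 × 4.109 = 111 kips.

φR_n ≈ 111 kips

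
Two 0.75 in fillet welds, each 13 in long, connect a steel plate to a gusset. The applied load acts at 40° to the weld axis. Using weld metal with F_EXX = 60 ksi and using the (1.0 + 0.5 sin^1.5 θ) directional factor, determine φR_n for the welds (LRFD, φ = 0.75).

t_e = 0.707 × 0.75 = 0.5302 in; A_we = 0.5302 × 26 = 13.79 in².
Directional factor: 1.0 + 0.5 sin^1.5(40°) = 1.258.
F_nw = 0.6 × 60 × 1.258 = 45.28 ksi.
φR_n = 0.75 × 45.28 × 13.79 = 468.2 kips.

φR_n ≈ 468 kips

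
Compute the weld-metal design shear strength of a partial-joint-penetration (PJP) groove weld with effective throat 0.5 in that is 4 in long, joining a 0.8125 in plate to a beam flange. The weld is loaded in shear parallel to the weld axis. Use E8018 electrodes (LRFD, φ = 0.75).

E80XX → F_EXX = 80 ksi.
Effective throat (given) t_e = 0.5 in.
A_we = 0.5 × 4 = 2 in².
F_nw = 0.6 F_EXX = 48 ksi.
φR_n = 0.75 × 48 × 2 = 72 kip.

φR_n ≈ 72 kip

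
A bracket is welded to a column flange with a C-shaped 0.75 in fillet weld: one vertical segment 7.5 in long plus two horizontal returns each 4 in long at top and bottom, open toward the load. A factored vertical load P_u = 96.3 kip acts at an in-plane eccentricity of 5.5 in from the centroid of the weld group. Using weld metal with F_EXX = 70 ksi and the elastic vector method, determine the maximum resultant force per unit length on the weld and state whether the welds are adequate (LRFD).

f_max ≈ 19.1 kip/in; NOT adequate

Total weld length L_w = 15.5 in. Treat welds as unit-width lines.
Centroid: x̄ = 2×4×2 / 15.5 = 1.032 in from the vertical weld.
Polar moment about centroid: J = I_x + I_y = [7.5³/12 + 2×4×3.75²] + [7.5×1.032² + 2(4³/12 + 4×0.9677²)] = 173.8 in³.
Direct shear f_v = P/L_w = 96.3 / 15.5 = 6.213 kip/in (vertical).
Torsion M = P·e = 96.3 × 5.5 = 529.65 kip·in.
Critical point at (x, y) = (2.968, 3.75) from centroid. f_tx = M·y/J = 11.43 kip/in; f_ty = M·x/J = 9.044 kip/in.
Resultant f_max = √[f_tx² + (f_v + f_ty)²] = √[11.43² + (6.213 + 9.044)²] = 19.06 kip/in.
Capacity per unit length: φr_n = 0.75 × 0.6 × 70 × (0.707 × 0.75) = 16.7 kip/in.
19.06 > 16.7 → NOT adequate.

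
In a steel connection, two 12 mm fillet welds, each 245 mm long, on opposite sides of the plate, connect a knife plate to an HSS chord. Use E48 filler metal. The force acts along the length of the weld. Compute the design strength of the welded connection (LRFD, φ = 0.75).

E48XX → F_EXX = 480 MPa.
Effective throat t_e = 0.707 × 12 = 8.484 mm.
Total length L = 490 mm; A_we = 8.484 × 490 = 4157 mm².
F_nw = 0.6 F_EXX = 0.6 × 480 = 288 MPa.
φR_n = 0.75 × 288 × 4157 × 10⁻³ = 897.9 kN.

φR_n ≈ 898 kN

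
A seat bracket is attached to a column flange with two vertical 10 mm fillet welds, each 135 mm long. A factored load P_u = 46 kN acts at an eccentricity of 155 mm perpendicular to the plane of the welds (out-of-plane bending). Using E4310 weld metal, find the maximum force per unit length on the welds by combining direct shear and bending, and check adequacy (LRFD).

f_max ≈ 1190 N/mm; adequate

E43XX → F_EXX = 430 MPa.
L_w = 2 × 135 = 270 mm; section modulus (unit throat) S = 2 × L²/6 = 6075 mm².
Direct shear f_v = P/L_w = 46×10³/270 = 170.4 N/mm.
Moment M = P × e = 46×10³ × 155 = 7130000 N·mm; bending f_b = M/S = 1174 N/mm.
f_max = √(f_v² + f_b²) = √(170.4² + 1174²) = 1186 N/mm.
φr_n = 0.75 × 0.6 × 430 × (0.707 × 10) = 1368 N/mm → adequate.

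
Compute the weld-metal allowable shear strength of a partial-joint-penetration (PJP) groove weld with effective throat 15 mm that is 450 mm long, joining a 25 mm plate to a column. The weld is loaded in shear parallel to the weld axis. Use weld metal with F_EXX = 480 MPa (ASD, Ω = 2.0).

R_n/Ω ≈ 972 kN

Effective throat (given) t_e = 15 mm.
A_we = 15 × 450 = 6750 mm².
F_nw = 0.6 F_EXX = 288 MPa.
R_n/Ω = (288 × 6750) / 2.0 × 10⁻³ = 972 kN.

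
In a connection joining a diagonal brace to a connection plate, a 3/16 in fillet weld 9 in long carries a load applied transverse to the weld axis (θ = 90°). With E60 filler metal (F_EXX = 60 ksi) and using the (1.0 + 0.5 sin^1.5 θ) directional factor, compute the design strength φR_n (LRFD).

t_e = 0.707 × 0.1875 = 0.1326 in; A_we = 0.1326 × 9 = 1.193 in².
Directional factor: 1.0 + 0.5 sin^1.5(90°) = 1.5.
F_nw = 0.6 × 60 × 1.5 = 54 ksi.
φR_n = 0.75 × 54 × 1.193 = 48.32 kip.

φR_n ≈ 48.3 kip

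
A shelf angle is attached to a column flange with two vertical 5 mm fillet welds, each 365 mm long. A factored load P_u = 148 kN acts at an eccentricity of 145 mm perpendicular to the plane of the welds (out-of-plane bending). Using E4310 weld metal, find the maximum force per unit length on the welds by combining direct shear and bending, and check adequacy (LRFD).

E43XX → F_EXX = 430 MPa.
L_w = 2 × 365 = 730 mm; section modulus (unit throat) S = 2 × L²/6 = 44410 mm².
Direct shear f_v = P/L_w = 148×10³/730 = 202.7 N/mm.
Moment M = P × e = 148×10³ × 145 = 21460000 N·mm; bending f_b = M/S = 483.2 N/mm.
f_max = √(f_v² + f_b²) = √(202.7² + 483.2²) = 524 N/mm.
φr_n = 0.75 × 0.6 × 430 × (0.707 × 5) = 684 N/mm → adequate.

f_max ≈ 524 N/mm; adequate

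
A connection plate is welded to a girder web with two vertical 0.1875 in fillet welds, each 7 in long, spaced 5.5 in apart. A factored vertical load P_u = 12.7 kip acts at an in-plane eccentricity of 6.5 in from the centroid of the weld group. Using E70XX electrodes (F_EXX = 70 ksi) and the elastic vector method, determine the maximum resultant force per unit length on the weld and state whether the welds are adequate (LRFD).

Total weld length L_w = 14 in. Treat welds as unit-width lines.
Polar moment about centroid: J = 2[d³/12 + d(b/2)²] = 2[7³/12 + 7×2.75²] = 163 in³.
Direct shear f_v = P/L_w = 12.7 / 14 = 0.9071 kip/in (vertical).
Torsion M = P·e = 12.7 × 6.5 = 82.55 kip·in.
Critical point at (x, y) = (2.75, 3.5) from centroid. f_tx = M·y/J = 1.772 kip/in; f_ty = M·x/J = 1.392 kip/in.
Resultant f_max = √[f_tx² + (f_v + f_ty)²] = √[1.772² + (0.9071 + 1.392)²] = 2.903 kip/in.
Capacity per unit length: φr_n = 0.75 × 0.6 × 70 × (0.707 × 0.1875) = 4.176 kip/in.
2.903 ≤ 4.176 → adequate.

f_max ≈ 2.9 kip/in; adequate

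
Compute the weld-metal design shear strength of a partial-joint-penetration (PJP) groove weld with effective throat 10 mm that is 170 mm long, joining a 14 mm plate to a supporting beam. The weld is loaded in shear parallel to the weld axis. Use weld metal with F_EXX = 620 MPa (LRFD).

φR_n ≈ 474 kN

Effective throat (given) t_e = 10 mm.
A_we = 10 × 170 = 1700 mm².
F_nw = 0.6 F_EXX = 372 MPa.
φR_n = 0.75 × 372 × 1700 × 10⁻³ = 474.3 kN.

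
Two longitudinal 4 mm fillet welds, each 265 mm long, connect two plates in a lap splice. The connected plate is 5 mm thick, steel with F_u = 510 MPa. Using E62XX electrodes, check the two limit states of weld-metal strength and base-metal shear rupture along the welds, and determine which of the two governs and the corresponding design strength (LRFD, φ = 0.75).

E62XX → F_EXX = 620 MPa.
t_e = 0.707 × 4 = 2.828 mm; L = 530 mm.
Weld metal: φR_n = 0.75 × 0.6 × 620 × 2.828 × 530 × 10⁻³ = 418.2 kN.
Base metal (shear rupture): φR_n = 0.75 × 0.6 × 510 × 5 × 530 × 10⁻³ = 608.2 kN.
Governing: weld metal.

φR_n ≈ 418 kN (weld metal governs)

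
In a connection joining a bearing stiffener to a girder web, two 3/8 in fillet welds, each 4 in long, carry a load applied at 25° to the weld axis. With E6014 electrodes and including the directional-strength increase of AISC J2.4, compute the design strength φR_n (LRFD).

E60XX → F_EXX = 60 ksi.
t_e = 0.707 × 0.375 = 0.2651 in; A_we = 0.2651 × 8 = 2.121 in².
Directional factor: 1.0 + 0.5 sin^1.5(25°) = 1.137.
F_nw = 0.6 × 60 × 1.137 = 40.95 ksi.
φR_n = 0.75 × 40.95 × 2.121 = 65.13 kips.

φR_n ≈ 65.1 kips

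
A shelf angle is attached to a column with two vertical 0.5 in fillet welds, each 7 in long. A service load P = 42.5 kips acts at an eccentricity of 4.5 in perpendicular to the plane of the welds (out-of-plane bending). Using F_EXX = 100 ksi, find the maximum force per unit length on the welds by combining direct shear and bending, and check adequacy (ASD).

f_max ≈ 12.1 kip/in; NOT adequate

L_w = 2 × 7 = 14 in; section modulus (unit throat) S = 2 × L²/6 = 16.33 in².
Direct shear f_v = P/L_w = 42.5/14 = 3.036 kip/in.
Moment M = P × e = 42.5 × 4.5 = 191.25 kip·in; bending f_b = M/S = 11.71 kip/in.
f_max = √(f_v² + f_b²) = √(3.036² + 11.71²) = 12.1 kip/in.
r_n/Ω = (1/2.0) × 0.6 × 100 × (0.707 × 0.5) = 10.6 kip/in → NOT adequate.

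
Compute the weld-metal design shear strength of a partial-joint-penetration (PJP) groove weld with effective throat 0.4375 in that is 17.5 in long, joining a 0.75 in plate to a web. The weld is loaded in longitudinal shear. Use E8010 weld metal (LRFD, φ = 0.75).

φR_n ≈ 276 kip

E80XX → F_EXX = 80 ksi.
Effective throat (given) t_e = 0.4375 in.
A_we = 0.4375 × 17.5 = 7.656 in².
F_nw = 0.6 F_EXX = 48 ksi.
φR_n = 0.75 × 48 × 7.656 = 275.6 kip.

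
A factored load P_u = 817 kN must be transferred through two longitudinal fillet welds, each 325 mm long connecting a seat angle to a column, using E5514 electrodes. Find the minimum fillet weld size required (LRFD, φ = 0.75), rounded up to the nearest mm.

w = 8 mm

E55XX → F_EXX = 550 MPa.
Total weld length L = 650 mm.
Required throat t_e = P_u / (φ × 0.6 F_EXX × L) = 817 / (0.75 × 0.6 × 550 × 650 × 10⁻³) = 5.078 mm.
Required leg w = t_e / 0.707 = 7.183 mm → use 8 mm.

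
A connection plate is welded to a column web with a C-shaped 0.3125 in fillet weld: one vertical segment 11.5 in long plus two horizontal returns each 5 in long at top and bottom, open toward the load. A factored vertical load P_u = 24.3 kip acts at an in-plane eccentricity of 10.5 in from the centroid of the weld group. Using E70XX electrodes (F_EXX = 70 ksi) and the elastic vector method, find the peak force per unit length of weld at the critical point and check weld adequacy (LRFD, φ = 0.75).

Total weld length L_w = 21.5 in. Treat welds as unit-width lines.
Centroid: x̄ = 2×5×2.5 / 21.5 = 1.163 in from the vertical weld.
Polar moment about centroid: J = I_x + I_y = [11.5³/12 + 2×5×5.75²] + [11.5×1.163² + 2(5³/12 + 5×1.337²)] = 511.6 in³.
Direct shear f_v = P/L_w = 24.3 / 21.5 = 1.13 kip/in (vertical).
Torsion M = P·e = 24.3 × 10.5 = 255.15 kip·in.
Critical point at (x, y) = (3.837, 5.75) from centroid. f_tx = M·y/J = 2.868 kip/in; f_ty = M·x/J = 1.914 kip/in.
Resultant f_max = √[f_tx² + (f_v + f_ty)²] = √[2.868² + (1.13 + 1.914)²] = 4.182 kip/in.
Capacity per unit length: φr_n = 0.75 × 0.6 × 70 × (0.707 × 0.3125) = 6.96 kip/in.
4.182 ≤ 6.96 → adequate.

f_max ≈ 4.18 kip/in; adequate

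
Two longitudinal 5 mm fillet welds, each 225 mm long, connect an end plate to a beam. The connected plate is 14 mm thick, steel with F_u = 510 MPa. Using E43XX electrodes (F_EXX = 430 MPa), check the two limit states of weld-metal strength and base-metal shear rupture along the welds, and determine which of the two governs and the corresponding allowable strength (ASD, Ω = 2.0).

t_e = 0.707 × 5 = 3.535 mm; L = 450 mm.
Weld metal: R_n/Ω = (1/2.0) × 0.6 × 430 × 3.535 × 450 × 10⁻³ = 205.2 kN.
Base metal (shear rupture): R_n/Ω = (1/2.0) × 0.6 × 510 × 14 × 450 × 10⁻³ = 963.9 kN.
Governing: weld metal.

R_n/Ω ≈ 205 kN (weld metal governs)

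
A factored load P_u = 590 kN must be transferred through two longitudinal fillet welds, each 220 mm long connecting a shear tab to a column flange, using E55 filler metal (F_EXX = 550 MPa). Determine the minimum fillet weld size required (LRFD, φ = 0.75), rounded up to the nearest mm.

w = 8 mm

Total weld length L = 440 mm.
Required throat t_e = P_u / (φ × 0.6 F_EXX × L) = 590 / (0.75 × 0.6 × 550 × 440 × 10⁻³) = 5.418 mm.
Required leg w = t_e / 0.707 = 7.663 mm → use 8 mm.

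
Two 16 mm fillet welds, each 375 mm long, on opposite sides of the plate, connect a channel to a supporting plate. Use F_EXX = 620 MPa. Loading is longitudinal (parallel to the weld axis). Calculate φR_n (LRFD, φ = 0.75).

φR_n ≈ 2370 kN

Effective throat t_e = 0.707 × 16 = 11.31 mm.
Total length L = 750 mm; A_we = 11.31 × 750 = 8484 mm².
F_nw = 0.6 F_EXX = 0.6 × 620 = 372 MPa.
φR_n = 0.75 × 372 × 8484 × 10⁻³ = 2367 kN.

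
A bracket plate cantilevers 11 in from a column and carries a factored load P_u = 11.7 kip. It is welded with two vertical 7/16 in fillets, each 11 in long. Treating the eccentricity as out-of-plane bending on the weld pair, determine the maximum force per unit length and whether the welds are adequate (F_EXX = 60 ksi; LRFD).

L_w = 2 × 11 = 22 in; section modulus (unit throat) S = 2 × L²/6 = 40.33 in².
Direct shear f_v = P/L_w = 11.7/22 = 0.5318 kip/in.
Moment M = P × e = 11.7 × 11 = 128.7 kip·in; bending f_b = M/S = 3.191 kip/in.
f_max = √(f_v² + f_b²) = √(0.5318² + 3.191²) = 3.235 kip/in.
φr_n = 0.75 × 0.6 × 60 × (0.707 × 0.4375) = 8.351 kip/in → adequate.

f_max ≈ 3.23 kip/in; adequate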